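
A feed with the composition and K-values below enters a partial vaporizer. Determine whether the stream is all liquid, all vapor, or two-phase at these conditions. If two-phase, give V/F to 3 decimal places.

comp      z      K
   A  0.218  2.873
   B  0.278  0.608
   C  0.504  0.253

all liquid

ΣzᵢKᵢ = 0.923; Σzᵢ/Kᵢ = 2.525.
Since ΣzᵢKᵢ < 1 the mixture is below its bubble point — single liquid phase.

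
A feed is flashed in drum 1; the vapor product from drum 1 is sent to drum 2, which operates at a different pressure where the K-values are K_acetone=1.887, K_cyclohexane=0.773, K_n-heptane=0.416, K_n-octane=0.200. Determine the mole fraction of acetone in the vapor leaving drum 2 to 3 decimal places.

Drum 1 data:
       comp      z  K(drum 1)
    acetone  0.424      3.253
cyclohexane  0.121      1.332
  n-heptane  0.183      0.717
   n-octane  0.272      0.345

y_acetone (drum 2) = 0.753

Drum 1:
Rachford–Rice: g(ψ₁) = Σ zᵢ(Kᵢ−1)/(1+ψ₁(Kᵢ−1)) = 0.
g(0) = ΣzᵢKᵢ − 1 = 0.765 and g(1) = 1 − Σzᵢ/Kᵢ = -0.265, so a root lies in (0, 1).
Newton–Raphson from ψ₁ = 0.5:
  ψ₁ = 0.500: g = 0.1584, g' = -0.764 → ψ₁ = 0.707
  ψ₁ = 0.707: g = 0.0040, g' = -0.757 → ψ₁ = 0.713
Converged at ψ₁ = 0.713.
Drum-1 compositions:
  acetone: x = 0.163, y = 0.529
  cyclohexane: x = 0.098, y = 0.130
  n-heptane: x = 0.229, y = 0.164
  n-octane: x = 0.510, y = 0.176
Drum-2 feed = drum-1 vapor: z₂ = (0.5293, 0.1303, 0.1644, 0.1760).
Drum 2:
Material balance + equilibrium reduce to Σ zᵢ(Kᵢ−1)/(1+ψ₂(Kᵢ−1)) = 0.
g(0) = ΣzᵢKᵢ − 1 = 0.203 and g(1) = 1 − Σzᵢ/Kᵢ = -0.724, so a root lies in (0, 1).
Newton iteration, ψ₂⁰ = 0.5:
  ψ₂ = 0.500: g = -0.0784, g' = -0.633 → ψ₂ = 0.376
  ψ₂ = 0.376: g = -0.0048, g' = -0.565 → ψ₂ = 0.368
Converged at ψ₂ = 0.368.
  acetone: x = 0.399, y = 0.753
  cyclohexane: x = 0.142, y = 0.110
  n-heptane: x = 0.209, y = 0.087
  n-octane: x = 0.249, y = 0.050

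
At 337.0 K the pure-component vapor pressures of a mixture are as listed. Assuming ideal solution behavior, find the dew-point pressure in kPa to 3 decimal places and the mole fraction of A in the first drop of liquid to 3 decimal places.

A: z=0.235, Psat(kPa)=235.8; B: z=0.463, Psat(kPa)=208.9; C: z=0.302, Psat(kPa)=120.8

At the dew point ψ → 1, so Σzᵢ/Kᵢ = 1 with Kᵢ = Pᵢˢᵃᵗ/P ⇒ 1/P = Σzᵢ/Pᵢˢᵃᵗ.
1/P = 0.235/235.8 + 0.463/208.9 + 0.302/120.8 = 0.005713 ⇒ P = 175.040 kPa
xᵢ = zᵢP/Pᵢˢᵃᵗ ⇒ x_A = 0.235·175.040/235.8 = 0.174

Pdew = 175.040 kPa, x_A = 0.174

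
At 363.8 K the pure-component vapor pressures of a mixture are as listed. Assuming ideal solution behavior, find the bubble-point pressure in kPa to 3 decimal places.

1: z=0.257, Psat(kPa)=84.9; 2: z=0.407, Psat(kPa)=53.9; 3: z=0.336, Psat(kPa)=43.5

At the bubble point ψ → 0, so ΣzᵢKᵢ = 1 with Kᵢ = Pᵢˢᵃᵗ/P ⇒ P = ΣzᵢPᵢˢᵃᵗ.
P = 0.257·84.9 + 0.407·53.9 + 0.336·43.5 = 58.373 kPa

Pbub = 58.373 kPa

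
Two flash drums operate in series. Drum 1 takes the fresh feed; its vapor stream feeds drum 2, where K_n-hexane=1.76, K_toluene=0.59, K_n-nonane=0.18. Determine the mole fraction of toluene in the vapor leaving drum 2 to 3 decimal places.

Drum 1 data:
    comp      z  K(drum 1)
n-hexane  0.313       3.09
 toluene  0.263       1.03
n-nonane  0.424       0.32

y_toluene (drum 2) = 0.184

Drum 1:
Let ψ₁ = V/F and solve Σ zᵢ(Kᵢ−1)/(1+ψ₁(Kᵢ−1)) = 0.
Feasibility: ΣzᵢKᵢ = 1.374, Σzᵢ/Kᵢ = 1.682 — both > 1, two phases present.
Newton–Raphson from ψ₁ = 0.5:
  ψ₁ = 0.500: g = -0.1092, g' = -0.777 → ψ₁ = 0.360
  ψ₁ = 0.360: g = -0.0003, g' = -0.789 → ψ₁ = 0.359
Converged at ψ₁ = 0.359.
Drum-1 compositions:
  n-hexane: x = 0.179, y = 0.552
  toluene: x = 0.260, y = 0.268
  n-nonane: x = 0.561, y = 0.180
Drum-2 feed = drum-1 vapor: z₂ = (0.5525, 0.2680, 0.1795).
Drum 2:
Iterate (Newton) starting at ψ₂ = 0.47:
  ψ₂ = 0.470: g = -0.0663, g' = -0.562 → ψ₂ = 0.352
  ψ₂ = 0.352: g = -0.0041, g' = -0.499 → ψ₂ = 0.344
Converged at ψ₂ = 0.344.
  n-hexane: x = 0.438, y = 0.771
  toluene: x = 0.312, y = 0.184
  n-nonane: x = 0.250, y = 0.045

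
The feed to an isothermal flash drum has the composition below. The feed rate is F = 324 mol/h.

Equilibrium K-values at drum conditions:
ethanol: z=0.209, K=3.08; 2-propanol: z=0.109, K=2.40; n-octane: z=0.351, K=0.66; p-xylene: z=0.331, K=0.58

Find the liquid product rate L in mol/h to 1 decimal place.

Rachford–Rice: g(V/F) = Σ zᵢ(Kᵢ−1)/(1+V/F(Kᵢ−1)) = 0.
Feasibility: ΣzᵢKᵢ = 1.329, Σzᵢ/Kᵢ = 1.216 — both > 1, two phases present.
Newton iteration, V/F⁰ = 0.5:
  V/F = 0.500: g = -0.0169, g' = -0.444 → V/F = 0.462
  V/F = 0.462: g = 0.0003, g' = -0.461 → V/F = 0.463
Converged at V/F = 0.463.
Then V = V/F·F = 0.4626·324 = 149.9 mol/h and L = F − V = 174.1 mol/h.

L = 174.1 mol/h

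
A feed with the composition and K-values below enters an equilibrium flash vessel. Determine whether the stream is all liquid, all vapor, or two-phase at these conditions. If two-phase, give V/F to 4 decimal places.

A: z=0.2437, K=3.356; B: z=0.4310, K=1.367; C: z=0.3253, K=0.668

ΣzᵢKᵢ = 1.6243; Σzᵢ/Kᵢ = 0.8749.
Since Σzᵢ/Kᵢ < 1 the mixture is above its dew point — single vapor phase.

all vapor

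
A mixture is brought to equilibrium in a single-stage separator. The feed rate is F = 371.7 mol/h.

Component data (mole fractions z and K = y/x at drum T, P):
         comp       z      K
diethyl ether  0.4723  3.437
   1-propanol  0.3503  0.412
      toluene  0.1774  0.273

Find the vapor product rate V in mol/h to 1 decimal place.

V = 194.6 mol/h

Rachford–Rice: g(ψ) = Σ zᵢ(Kᵢ−1)/(1+ψ(Kᵢ−1)) = 0.
g(0) = ΣzᵢKᵢ − 1 = 0.8160 and g(1) = 1 − Σzᵢ/Kᵢ = -0.6375, so a root lies in (0, 1).
Newton–Raphson from ψ = 0.61:
  ψ = 0.6100: g = -0.09003, g' = -1.0509 → ψ = 0.5243
  ψ = 0.5243: g = -0.00089, g' = -1.0386 → ψ = 0.5235
Converged at ψ = 0.5235.
Then V = ψ·F = 0.5235·371.7 = 194.6 mol/h and L = F − V = 177.1 mol/h.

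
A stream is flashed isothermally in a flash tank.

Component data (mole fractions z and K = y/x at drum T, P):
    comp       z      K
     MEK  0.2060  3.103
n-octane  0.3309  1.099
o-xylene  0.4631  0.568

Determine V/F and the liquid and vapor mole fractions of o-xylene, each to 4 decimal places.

Rachford–Rice: g(V/F) = Σ zᵢ(Kᵢ−1)/(1+V/F(Kᵢ−1)) = 0.
Feasibility: ΣzᵢKᵢ = 1.2659, Σzᵢ/Kᵢ = 1.1828 — both > 1, two phases present.
Newton–Raphson from V/F = 0.5:
  V/F = 0.5000: g = -0.01279, g' = -0.3600 → V/F = 0.4645
  V/F = 0.4645: g = 0.00020, g' = -0.3714 → V/F = 0.4650
Converged at V/F = 0.4650.
Compositions from xᵢ = zᵢ/(1+V/F(Kᵢ−1)), yᵢ = Kᵢxᵢ:
  MEK: x = 0.1042, y = 0.3232
  n-octane: x = 0.3163, y = 0.3477
  o-xylene: x = 0.5795, y = 0.3292

V/F = 0.4650, x_o-xylene = 0.5795, y_o-xylene = 0.3292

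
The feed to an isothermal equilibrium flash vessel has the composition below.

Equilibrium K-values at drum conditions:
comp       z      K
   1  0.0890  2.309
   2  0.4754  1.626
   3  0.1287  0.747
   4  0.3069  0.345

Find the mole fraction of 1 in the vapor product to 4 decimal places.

y_1 = 0.1333

Material balance + equilibrium reduce to Σ zᵢ(Kᵢ−1)/(1+ψ(Kᵢ−1)) = 0.
Check two-phase: ΣzᵢKᵢ = 1.1805 > 1 and Σzᵢ/Kᵢ = 1.3928 > 1, so g(0) = 0.1805 > 0 and g(1) = -0.3928 < 0.
Newton–Raphson from ψ = 0.54:
  ψ = 0.5400: g = -0.05808, g' = -0.4827 → ψ = 0.4197
  ψ = 0.4197: g = -0.00278, g' = -0.4411 → ψ = 0.4134
Converged at ψ = 0.4134.
Compositions from xᵢ = zᵢ/(1+ψ(Kᵢ−1)), yᵢ = Kᵢxᵢ:
  1: x = 0.0578, y = 0.1333
  2: x = 0.3777, y = 0.6141
  3: x = 0.1437, y = 0.1074
  4: x = 0.4208, y = 0.1452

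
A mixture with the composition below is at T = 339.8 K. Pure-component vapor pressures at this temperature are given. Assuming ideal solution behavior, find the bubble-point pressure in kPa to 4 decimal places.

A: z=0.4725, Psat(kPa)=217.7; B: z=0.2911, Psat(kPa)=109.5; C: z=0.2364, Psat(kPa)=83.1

At the bubble point ψ → 0, so ΣzᵢKᵢ = 1 with Kᵢ = Pᵢˢᵃᵗ/P ⇒ P = ΣzᵢPᵢˢᵃᵗ.
P = 0.4725·217.7 + 0.2911·109.5 + 0.2364·83.1 = 154.3835 kPa

Pbub = 154.3835 kPa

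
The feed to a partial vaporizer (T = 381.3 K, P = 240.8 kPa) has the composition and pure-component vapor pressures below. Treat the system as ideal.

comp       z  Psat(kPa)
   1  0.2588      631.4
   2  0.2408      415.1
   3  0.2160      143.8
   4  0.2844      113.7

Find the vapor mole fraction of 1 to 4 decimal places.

y_1 = 0.3440

Raoult's law: Kᵢ = Pᵢˢᵃᵗ/P = Pᵢˢᵃᵗ/240.8.
  K_1 = 631.4/240.8 = 2.622093, K_2 = 415.1/240.8 = 1.723837, K_3 = 143.8/240.8 = 0.597176, K_4 = 113.7/240.8 = 0.472176
Rachford–Rice: g(V/F) = Σ zᵢ(Kᵢ−1)/(1+V/F(Kᵢ−1)) = 0.
Feasibility: ΣzᵢKᵢ = 1.3570, Σzᵢ/Kᵢ = 1.2024 — both > 1, two phases present.
Newton–Raphson from V/F = 0.64:
  V/F = 0.6400: g = -0.01884, g' = -0.4672 → V/F = 0.5997
Converged at V/F = 0.5997.
Compositions from xᵢ = zᵢ/(1+V/F(Kᵢ−1)), yᵢ = Kᵢxᵢ:
  1: x = 0.1312, y = 0.3440
  2: x = 0.1679, y = 0.2895
  3: x = 0.2848, y = 0.1701
  4: x = 0.4161, y = 0.1965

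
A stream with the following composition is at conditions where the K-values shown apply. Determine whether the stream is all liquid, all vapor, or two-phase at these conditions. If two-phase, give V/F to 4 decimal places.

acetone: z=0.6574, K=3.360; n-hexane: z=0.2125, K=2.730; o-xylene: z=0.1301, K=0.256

ΣzᵢKᵢ = 2.8223; Σzᵢ/Kᵢ = 0.7817.
Since Σzᵢ/Kᵢ < 1 the mixture is above its dew point — single vapor phase.

all vapor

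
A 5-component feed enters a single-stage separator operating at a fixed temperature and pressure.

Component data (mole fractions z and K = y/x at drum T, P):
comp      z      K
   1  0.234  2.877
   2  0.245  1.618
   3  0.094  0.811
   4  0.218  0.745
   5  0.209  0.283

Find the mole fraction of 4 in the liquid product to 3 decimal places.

x_4 = 0.253

Newton iteration, V/F⁰ = 0.5:
  V/F = 0.500: g = 0.0253, g' = -0.558 → V/F = 0.545
Converged at V/F = 0.545.
Compositions from xᵢ = zᵢ/(1+V/F(Kᵢ−1)), yᵢ = Kᵢxᵢ:
  1: x = 0.116, y = 0.333
  2: x = 0.183, y = 0.297
  3: x = 0.105, y = 0.085
  4: x = 0.253, y = 0.189
  5: x = 0.343, y = 0.097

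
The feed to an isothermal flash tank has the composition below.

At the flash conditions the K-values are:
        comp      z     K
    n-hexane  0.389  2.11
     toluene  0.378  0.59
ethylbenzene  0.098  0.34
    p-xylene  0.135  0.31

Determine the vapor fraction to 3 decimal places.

ψ = 0.204

Material balance + equilibrium reduce to Σ zᵢ(Kᵢ−1)/(1+ψ(Kᵢ−1)) = 0.
g(0) = ΣzᵢKᵢ − 1 = 0.119 and g(1) = 1 − Σzᵢ/Kᵢ = -0.549, so a root lies in (0, 1).
Newton–Raphson from ψ = 0.61:
  ψ = 0.610: g = -0.2183, g' = -0.595 → ψ = 0.243
  ψ = 0.243: g = -0.0209, g' = -0.529 → ψ = 0.203
  ψ = 0.203: g = 0.0002, g' = -0.539 → ψ = 0.204
Converged at ψ = 0.204.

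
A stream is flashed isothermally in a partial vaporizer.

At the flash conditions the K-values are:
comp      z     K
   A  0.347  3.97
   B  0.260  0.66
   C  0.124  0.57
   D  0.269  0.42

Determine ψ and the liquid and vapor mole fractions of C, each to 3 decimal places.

Material balance + equilibrium reduce to Σ zᵢ(Kᵢ−1)/(1+ψ(Kᵢ−1)) = 0.
g(0) = ΣzᵢKᵢ − 1 = 0.733 and g(1) = 1 − Σzᵢ/Kᵢ = -0.339, so a root lies in (0, 1).
Newton iteration, ψ⁰ = 0.5:
  ψ = 0.500: g = 0.0205, g' = -0.756 → ψ = 0.527
  ψ = 0.527: g = 0.0003, g' = -0.736 → ψ = 0.528
Converged at ψ = 0.528.
Compositions from xᵢ = zᵢ/(1+ψ(Kᵢ−1)), yᵢ = Kᵢxᵢ:
  A: x = 0.135, y = 0.537
  B: x = 0.317, y = 0.209
  C: x = 0.160, y = 0.091
  D: x = 0.388, y = 0.163

ψ = 0.528, x_C = 0.160, y_C = 0.091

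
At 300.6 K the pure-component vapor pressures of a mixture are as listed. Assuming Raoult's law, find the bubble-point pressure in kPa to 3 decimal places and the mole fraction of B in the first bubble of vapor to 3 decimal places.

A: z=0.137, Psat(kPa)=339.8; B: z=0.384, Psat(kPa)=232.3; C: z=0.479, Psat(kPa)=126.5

Pbub = 196.349 kPa, y_B = 0.454

At the bubble point ψ → 0, so ΣzᵢKᵢ = 1 with Kᵢ = Pᵢˢᵃᵗ/P ⇒ P = ΣzᵢPᵢˢᵃᵗ.
P = 0.137·339.8 + 0.384·232.3 + 0.479·126.5 = 196.349 kPa
yᵢ = zᵢPᵢˢᵃᵗ/P ⇒ y_B = 0.384·232.3/196.349 = 0.454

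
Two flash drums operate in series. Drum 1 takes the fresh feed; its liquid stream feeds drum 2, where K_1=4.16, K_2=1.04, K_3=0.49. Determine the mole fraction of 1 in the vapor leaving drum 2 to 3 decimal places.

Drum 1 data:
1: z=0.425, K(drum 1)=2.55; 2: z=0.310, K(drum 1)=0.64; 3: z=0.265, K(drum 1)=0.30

y_1 (drum 2) = 0.355

Drum 1:
Material balance + equilibrium reduce to Σ zᵢ(Kᵢ−1)/(1+ψ₁(Kᵢ−1)) = 0.
g(0) = ΣzᵢKᵢ − 1 = 0.362 and g(1) = 1 − Σzᵢ/Kᵢ = -0.534, so a root lies in (0, 1).
Newton–Raphson from ψ₁ = 0.5:
  ψ₁ = 0.500: g = -0.0504, g' = -0.691 → ψ₁ = 0.427
Converged at ψ₁ = 0.427.
Drum-1 compositions:
  1: x = 0.256, y = 0.652
  2: x = 0.366, y = 0.234
  3: x = 0.378, y = 0.113
Drum-2 feed = drum-1 liquid: z₂ = (0.2558, 0.3663, 0.3779).
Drum 2:
Material balance + equilibrium reduce to Σ zᵢ(Kᵢ−1)/(1+ψ₂(Kᵢ−1)) = 0.
Check two-phase: ΣzᵢKᵢ = 1.630 > 1 and Σzᵢ/Kᵢ = 1.185 > 1, so g(0) = 0.630 > 0 and g(1) = -0.185 < 0.
Newton iteration, ψ₂⁰ = 0.64:
  ψ₂ = 0.640: g = -0.0045, g' = -0.497 → ψ₂ = 0.631
Converged at ψ₂ = 0.631.
  1: x = 0.085, y = 0.355
  2: x = 0.357, y = 0.372
  3: x = 0.557, y = 0.273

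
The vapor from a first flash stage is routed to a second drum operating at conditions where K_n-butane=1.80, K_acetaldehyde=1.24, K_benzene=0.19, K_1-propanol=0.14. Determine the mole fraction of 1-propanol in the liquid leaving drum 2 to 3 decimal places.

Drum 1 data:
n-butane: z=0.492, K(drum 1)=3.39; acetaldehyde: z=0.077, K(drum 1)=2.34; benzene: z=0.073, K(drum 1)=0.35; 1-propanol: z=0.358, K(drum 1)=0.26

x_1-propanol (drum 2) = 0.369

Drum 1:
Let ψ₁ = V/F and solve Σ zᵢ(Kᵢ−1)/(1+ψ₁(Kᵢ−1)) = 0.
g(0) = ΣzᵢKᵢ − 1 = 0.967 and g(1) = 1 − Σzᵢ/Kᵢ = -0.764, so a root lies in (0, 1).
Newton–Raphson from ψ₁ = 0.5:
  ψ₁ = 0.500: g = 0.1067, g' = -1.194 → ψ₁ = 0.589
Converged at ψ₁ = 0.589.
Drum-1 compositions:
  n-butane: x = 0.204, y = 0.693
  acetaldehyde: x = 0.043, y = 0.101
  benzene: x = 0.118, y = 0.041
  1-propanol: x = 0.634, y = 0.165
Drum-2 feed = drum-1 vapor: z₂ = (0.6930, 0.1007, 0.0414, 0.1649).
Drum 2:
Rachford–Rice: g(ψ₂) = Σ zᵢ(Kᵢ−1)/(1+ψ₂(Kᵢ−1)) = 0.
Feasibility: ΣzᵢKᵢ = 1.403, Σzᵢ/Kᵢ = 1.862 — both > 1, two phases present.
Newton–Raphson from ψ₂ = 0.53:
  ψ₂ = 0.530: g = 0.0914, g' = -0.719 → ψ₂ = 0.657
  ψ₂ = 0.657: g = -0.0136, g' = -0.964 → ψ₂ = 0.643
Converged at ψ₂ = 0.643.
  n-butane: x = 0.458, y = 0.824
  acetaldehyde: x = 0.087, y = 0.108
  benzene: x = 0.086, y = 0.016
  1-propanol: x = 0.369, y = 0.052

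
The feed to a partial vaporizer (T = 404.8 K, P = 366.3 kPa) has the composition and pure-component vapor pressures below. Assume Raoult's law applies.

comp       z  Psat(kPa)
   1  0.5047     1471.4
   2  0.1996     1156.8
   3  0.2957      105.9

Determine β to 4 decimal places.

β = 0.8825

Raoult's law: Kᵢ = Pᵢˢᵃᵗ/P = Pᵢˢᵃᵗ/366.3.
  K_1 = 1471.4/366.3 = 4.016926, K_2 = 1156.8/366.3 = 3.158067, K_3 = 105.9/366.3 = 0.289107
Rachford–Rice: g(β) = Σ zᵢ(Kᵢ−1)/(1+β(Kᵢ−1)) = 0.
Check two-phase: ΣzᵢKᵢ = 2.7432 > 1 and Σzᵢ/Kᵢ = 1.2117 > 1, so g(0) = 1.7432 > 0 and g(1) = -0.2117 < 0.
Newton iteration, β⁰ = 0.5:
  β = 0.5000: g = 0.48806, g' = -1.3048 → β = 0.8740
  β = 0.8740: g = 0.01274, g' = -1.5012 → β = 0.8825
Converged at β = 0.8825.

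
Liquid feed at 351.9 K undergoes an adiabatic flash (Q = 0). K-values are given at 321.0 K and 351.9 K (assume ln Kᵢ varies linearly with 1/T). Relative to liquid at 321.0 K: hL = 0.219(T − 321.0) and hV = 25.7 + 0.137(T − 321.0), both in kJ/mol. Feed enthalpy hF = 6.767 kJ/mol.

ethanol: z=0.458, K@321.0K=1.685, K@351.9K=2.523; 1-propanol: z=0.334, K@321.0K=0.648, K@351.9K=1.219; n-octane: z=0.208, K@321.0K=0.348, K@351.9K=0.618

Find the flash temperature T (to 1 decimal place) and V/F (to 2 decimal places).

T = 322.5 K, V/F = 0.25

Adiabatic flash: solve Rachford–Rice at each trial T, then check hF = ψ·hV(T) + (1−ψ)·hL(T).
  T = 321.0 K: K = (1.685, 0.648, 0.348), RR gives ψ = 0.180, H_out = 4.636 kJ/mol
  T = 351.9 K: K = (2.523, 1.219, 0.618), RR gives ψ = 1.000, H_out = 29.933 kJ/mol
  T = 336.4 K: K = (2.080, 0.901, 0.469), RR gives ψ = 0.909, H_out = 25.588 kJ/mol
  T = 328.7 K: K = (1.877, 0.767, 0.406), RR gives ψ = 0.544, H_out = 15.324 kJ/mol
  T = 324.9 K: K = (1.781, 0.706, 0.376), RR gives ψ = 0.366, H_out = 10.156 kJ/mol
  T = 322.9 K: K = (1.731, 0.676, 0.362), RR gives ψ = 0.272, H_out = 7.364 kJ/mol
Linear interpolation between T = 321.0 (H_out = 4.636) and T = 322.9 (H_out = 7.364) on hF = 6.767 gives T ≈ 322.5 K, at which ψ = 0.25.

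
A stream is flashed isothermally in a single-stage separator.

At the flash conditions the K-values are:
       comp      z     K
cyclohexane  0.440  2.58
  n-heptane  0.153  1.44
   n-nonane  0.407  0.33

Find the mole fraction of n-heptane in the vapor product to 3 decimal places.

Newton–Raphson from V/F = 0.32:
  V/F = 0.320: g = 0.1736, g' = -0.803 → V/F = 0.536
  V/F = 0.536: g = 0.0053, g' = -0.786 → V/F = 0.543
Converged at V/F = 0.543.
Compositions from xᵢ = zᵢ/(1+V/F(Kᵢ−1)), yᵢ = Kᵢxᵢ:
  cyclohexane: x = 0.237, y = 0.611
  n-heptane: x = 0.124, y = 0.178
  n-nonane: x = 0.640, y = 0.211

y_n-heptane = 0.178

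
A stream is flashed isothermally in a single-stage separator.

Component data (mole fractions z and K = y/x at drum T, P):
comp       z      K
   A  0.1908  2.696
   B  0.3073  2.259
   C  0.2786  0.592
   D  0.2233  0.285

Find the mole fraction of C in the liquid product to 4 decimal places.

x_C = 0.3556

Let β = V/F and solve Σ zᵢ(Kᵢ−1)/(1+β(Kᵢ−1)) = 0.
Check two-phase: ΣzᵢKᵢ = 1.4372 > 1 and Σzᵢ/Kᵢ = 1.4609 > 1, so g(0) = 0.4372 > 0 and g(1) = -0.4609 < 0.
Newton iteration, β⁰ = 0.35:
  β = 0.3500: g = 0.12606, g' = -0.7170 → β = 0.5258
  β = 0.5258: g = 0.00328, g' = -0.6980 → β = 0.5305
Converged at β = 0.5305.
Compositions from xᵢ = zᵢ/(1+β(Kᵢ−1)), yᵢ = Kᵢxᵢ:
  A: x = 0.1004, y = 0.2708
  B: x = 0.1842, y = 0.4162
  C: x = 0.3556, y = 0.2105
  D: x = 0.3598, y = 0.1025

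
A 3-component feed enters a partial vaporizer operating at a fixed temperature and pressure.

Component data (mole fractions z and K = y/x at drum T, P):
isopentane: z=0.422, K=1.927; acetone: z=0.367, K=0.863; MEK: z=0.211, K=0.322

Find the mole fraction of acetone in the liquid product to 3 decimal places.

x_acetone = 0.394

Let ψ = V/F and solve Σ zᵢ(Kᵢ−1)/(1+ψ(Kᵢ−1)) = 0.
Check two-phase: ΣzᵢKᵢ = 1.198 > 1 and Σzᵢ/Kᵢ = 1.300 > 1, so g(0) = 0.198 > 0 and g(1) = -0.300 < 0.
Newton–Raphson from ψ = 0.5:
  ψ = 0.500: g = -0.0031, g' = -0.399 → ψ = 0.492
Converged at ψ = 0.492.
Compositions from xᵢ = zᵢ/(1+ψ(Kᵢ−1)), yᵢ = Kᵢxᵢ:
  isopentane: x = 0.290, y = 0.558
  acetone: x = 0.394, y = 0.340
  MEK: x = 0.317, y = 0.102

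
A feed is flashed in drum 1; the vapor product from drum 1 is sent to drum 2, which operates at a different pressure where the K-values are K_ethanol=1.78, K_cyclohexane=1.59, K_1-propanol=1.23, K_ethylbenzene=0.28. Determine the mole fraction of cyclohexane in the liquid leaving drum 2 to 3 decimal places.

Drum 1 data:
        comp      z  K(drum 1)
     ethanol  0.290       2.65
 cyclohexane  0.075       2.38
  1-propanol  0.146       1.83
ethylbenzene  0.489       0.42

x_cyclohexane (drum 2) = 0.081

Drum 1:
Let ψ₁ = V/F and solve Σ zᵢ(Kᵢ−1)/(1+ψ₁(Kᵢ−1)) = 0.
g(0) = ΣzᵢKᵢ − 1 = 0.420 and g(1) = 1 − Σzᵢ/Kᵢ = -0.385, so a root lies in (0, 1).
Newton–Raphson from ψ₁ = 0.5:
  ψ₁ = 0.500: g = 0.0096, g' = -0.664 → ψ₁ = 0.514
Converged at ψ₁ = 0.514.
Drum-1 compositions:
  ethanol: x = 0.157, y = 0.416
  cyclohexane: x = 0.044, y = 0.104
  1-propanol: x = 0.102, y = 0.187
  ethylbenzene: x = 0.697, y = 0.293
Drum-2 feed = drum-1 vapor: z₂ = (0.4157, 0.1044, 0.1872, 0.2927).
Drum 2:
Let ψ₂ = V/F and solve Σ zᵢ(Kᵢ−1)/(1+ψ₂(Kᵢ−1)) = 0.
Feasibility: ΣzᵢKᵢ = 1.218, Σzᵢ/Kᵢ = 1.497 — both > 1, two phases present.
Newton–Raphson from ψ₂ = 0.5:
  ψ₂ = 0.500: g = -0.0099, g' = -0.531 → ψ₂ = 0.481
Converged at ψ₂ = 0.481.
  ethanol: x = 0.302, y = 0.538
  cyclohexane: x = 0.081, y = 0.129
  1-propanol: x = 0.169, y = 0.207
  ethylbenzene: x = 0.448, y = 0.125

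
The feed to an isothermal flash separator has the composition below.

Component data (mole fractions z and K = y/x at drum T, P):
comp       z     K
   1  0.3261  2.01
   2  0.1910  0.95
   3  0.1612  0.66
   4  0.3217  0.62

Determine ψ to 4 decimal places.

ψ = 0.4680

Material balance + equilibrium reduce to Σ zᵢ(Kᵢ−1)/(1+ψ(Kᵢ−1)) = 0.
Check two-phase: ΣzᵢKᵢ = 1.1428 > 1 and Σzᵢ/Kᵢ = 1.1264 > 1, so g(0) = 0.1428 > 0 and g(1) = -0.1264 < 0.
Newton–Raphson from ψ = 0.5:
  ψ = 0.5000: g = -0.00791, g' = -0.2452 → ψ = 0.4678
  ψ = 0.4678: g = 0.00006, g' = -0.2490 → ψ = 0.4680
Converged at ψ = 0.4680.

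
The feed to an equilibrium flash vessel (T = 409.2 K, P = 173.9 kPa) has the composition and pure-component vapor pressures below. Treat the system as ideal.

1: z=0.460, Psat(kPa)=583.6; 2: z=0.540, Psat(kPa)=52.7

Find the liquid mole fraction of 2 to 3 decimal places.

x_2 = 0.772

Raoult's law: Kᵢ = Pᵢˢᵃᵗ/P = Pᵢˢᵃᵗ/173.9.
  K_1 = 583.6/173.9 = 3.35595, K_2 = 52.7/173.9 = 0.30305
Rachford–Rice: g(β) = Σ zᵢ(Kᵢ−1)/(1+β(Kᵢ−1)) = 0.
g(0) = ΣzᵢKᵢ − 1 = 0.707 and g(1) = 1 − Σzᵢ/Kᵢ = -0.919, so a root lies in (0, 1).
Binary case is linear: z₁(K₁−1)(1+β(K₂−1)) + z₂(K₂−1)(1+β(K₁−1)) = 0
⇒ β = [z₁(K₁−1)+z₂(K₂−1)] / [−(K₁−1)(K₂−1)] = 0.7074/1.6420 = 0.431
Compositions from xᵢ = zᵢ/(1+β(Kᵢ−1)), yᵢ = Kᵢxᵢ:
  1: x = 0.228, y = 0.766
  2: x = 0.772, y = 0.234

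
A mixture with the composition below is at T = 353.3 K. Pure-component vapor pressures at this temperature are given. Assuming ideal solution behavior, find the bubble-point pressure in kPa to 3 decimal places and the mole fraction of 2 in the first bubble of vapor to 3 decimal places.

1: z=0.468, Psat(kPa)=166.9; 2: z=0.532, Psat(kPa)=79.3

At the bubble point ψ → 0, so ΣzᵢKᵢ = 1 with Kᵢ = Pᵢˢᵃᵗ/P ⇒ P = ΣzᵢPᵢˢᵃᵗ.
P = 0.468·166.9 + 0.532·79.3 = 120.297 kPa
yᵢ = zᵢPᵢˢᵃᵗ/P ⇒ y_2 = 0.532·79.3/120.297 = 0.351

Pbub = 120.297 kPa, y_2 = 0.351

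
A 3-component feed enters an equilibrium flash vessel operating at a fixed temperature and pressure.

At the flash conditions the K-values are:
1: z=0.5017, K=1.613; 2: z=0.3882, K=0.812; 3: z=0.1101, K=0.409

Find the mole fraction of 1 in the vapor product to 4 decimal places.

Let ψ = V/F and solve Σ zᵢ(Kᵢ−1)/(1+ψ(Kᵢ−1)) = 0.
g(0) = ΣzᵢKᵢ − 1 = 0.1695 and g(1) = 1 − Σzᵢ/Kᵢ = -0.0583, so a root lies in (0, 1).
Newton–Raphson from ψ = 0.32:
  ψ = 0.3200: g = 0.09921, g' = -0.2058 → ψ = 0.8021
  ψ = 0.8021: g = -0.00349, g' = -0.2428 → ψ = 0.7877
  ψ = 0.7877: g = -0.00003, g' = -0.2393 → ψ = 0.7876
Converged at ψ = 0.7876.
Compositions from xᵢ = zᵢ/(1+ψ(Kᵢ−1)), yᵢ = Kᵢxᵢ:
  1: x = 0.3383, y = 0.5457
  2: x = 0.4557, y = 0.3700
  3: x = 0.2060, y = 0.0842

y_1 = 0.5457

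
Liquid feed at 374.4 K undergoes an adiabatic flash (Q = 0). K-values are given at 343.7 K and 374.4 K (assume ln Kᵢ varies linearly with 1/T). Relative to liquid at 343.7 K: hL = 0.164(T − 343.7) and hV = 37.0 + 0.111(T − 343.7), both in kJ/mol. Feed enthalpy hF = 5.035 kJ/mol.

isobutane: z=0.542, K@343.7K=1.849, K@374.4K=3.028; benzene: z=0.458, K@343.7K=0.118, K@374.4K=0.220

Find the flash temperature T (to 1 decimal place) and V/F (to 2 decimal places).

T = 346.1 K, V/F = 0.13

Adiabatic flash: solve Rachford–Rice at each trial T, then check hF = ψ·hV(T) + (1−ψ)·hL(T).
  T = 343.7 K: K = (1.849, 0.118), RR gives ψ = 0.075, H_out = 2.777 kJ/mol
  T = 374.4 K: K = (3.028, 0.220), RR gives ψ = 0.469, H_out = 21.626 kJ/mol
  T = 359.0 K: K = (2.389, 0.163), RR gives ψ = 0.318, H_out = 14.017 kJ/mol
  T = 351.4 K: K = (2.110, 0.139), RR gives ψ = 0.217, H_out = 9.203 kJ/mol
  T = 347.5 K: K = (1.975, 0.128), RR gives ψ = 0.152, H_out = 6.211 kJ/mol
  T = 345.6 K: K = (1.911, 0.123), RR gives ψ = 0.115, H_out = 4.569 kJ/mol
Linear interpolation between T = 345.6 (H_out = 4.569) and T = 347.5 (H_out = 6.211) on hF = 5.035 gives T ≈ 346.1 K, at which ψ = 0.13.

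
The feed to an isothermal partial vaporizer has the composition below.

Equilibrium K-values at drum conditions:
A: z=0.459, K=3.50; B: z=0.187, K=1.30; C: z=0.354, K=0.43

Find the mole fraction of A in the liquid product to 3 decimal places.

x_A = 0.144

Material balance + equilibrium reduce to Σ zᵢ(Kᵢ−1)/(1+ψ(Kᵢ−1)) = 0.
Feasibility: ΣzᵢKᵢ = 2.002, Σzᵢ/Kᵢ = 1.098 — both > 1, two phases present.
Newton iteration, ψ⁰ = 0.64:
  ψ = 0.640: g = 0.1707, g' = -0.721 → ψ = 0.877
  ψ = 0.877: g = 0.0006, g' = -0.752 → ψ = 0.878
Converged at ψ = 0.878.
Compositions from xᵢ = zᵢ/(1+ψ(Kᵢ−1)), yᵢ = Kᵢxᵢ:
  A: x = 0.144, y = 0.503
  B: x = 0.148, y = 0.192
  C: x = 0.708, y = 0.305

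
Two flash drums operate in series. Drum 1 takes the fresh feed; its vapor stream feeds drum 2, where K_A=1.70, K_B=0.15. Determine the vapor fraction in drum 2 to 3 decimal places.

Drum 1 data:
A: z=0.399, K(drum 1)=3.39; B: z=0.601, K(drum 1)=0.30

V/F (drum 2) = 0.572

Drum 1:
Newton iteration, ψ₁⁰ = 0.69:
  ψ₁ = 0.690: g = -0.4538, g' = -1.427 → ψ₁ = 0.372
  ψ₁ = 0.372: g = -0.0639, g' = -1.177 → ψ₁ = 0.318
  ψ₁ = 0.318: g = 0.0011, g' = -1.223 → ψ₁ = 0.319
Converged at ψ₁ = 0.319.
Drum-1 compositions:
  A: x = 0.227, y = 0.768
  B: x = 0.773, y = 0.232
Drum-2 feed = drum-1 vapor: z₂ = (0.7680, 0.2320).
Drum 2:
Rachford–Rice: g(ψ₂) = Σ zᵢ(Kᵢ−1)/(1+ψ₂(Kᵢ−1)) = 0.
Feasibility: ΣzᵢKᵢ = 1.340, Σzᵢ/Kᵢ = 1.999 — both > 1, two phases present.
Newton–Raphson from ψ₂ = 0.5:
  ψ₂ = 0.500: g = 0.0552, g' = -0.714 → ψ₂ = 0.577
  ψ₂ = 0.577: g = -0.0044, g' = -0.837 → ψ₂ = 0.572
Converged at ψ₂ = 0.572.
  A: x = 0.548, y = 0.932
  B: x = 0.452, y = 0.068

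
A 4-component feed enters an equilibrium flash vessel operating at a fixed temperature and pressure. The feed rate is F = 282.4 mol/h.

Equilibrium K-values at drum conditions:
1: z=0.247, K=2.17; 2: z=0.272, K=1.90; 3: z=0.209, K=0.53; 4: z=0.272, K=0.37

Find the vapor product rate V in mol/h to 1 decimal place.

V = 127.0 mol/h

Material balance + equilibrium reduce to Σ zᵢ(Kᵢ−1)/(1+ψ(Kᵢ−1)) = 0.
Check two-phase: ΣzᵢKᵢ = 1.264 > 1 and Σzᵢ/Kᵢ = 1.386 > 1, so g(0) = 0.264 > 0 and g(1) = -0.386 < 0.
Newton–Raphson from ψ = 0.47:
  ψ = 0.470: g = -0.0110, g' = -0.544 → ψ = 0.450
Converged at ψ = 0.450.
Then V = ψ·F = 0.4496·282.4 = 127.0 mol/h and L = F − V = 155.4 mol/h.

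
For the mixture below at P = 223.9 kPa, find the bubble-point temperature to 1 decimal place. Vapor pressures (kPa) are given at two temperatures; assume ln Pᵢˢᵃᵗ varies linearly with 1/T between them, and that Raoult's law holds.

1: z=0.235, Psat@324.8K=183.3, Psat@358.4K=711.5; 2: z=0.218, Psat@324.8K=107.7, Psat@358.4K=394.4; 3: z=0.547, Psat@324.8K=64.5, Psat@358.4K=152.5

Bubble-point temperature: ΣzᵢPᵢˢᵃᵗ(T) = P. Interpolate ln Pᵢˢᵃᵗ = aᵢ + bᵢ/T.
  T = 324.8 K: ΣzᵢPᵢˢᵃᵗ = 101.84 kPa
  T = 358.4 K: ΣzᵢPᵢˢᵃᵗ = 336.60 kPa
  T = 341.6 K: ΣzᵢPᵢˢᵃᵗ = 189.54 kPa
  T = 350.0 K: ΣzᵢPᵢˢᵃᵗ = 254.01 kPa
  T = 345.8 K: ΣzᵢPᵢˢᵃᵗ = 219.74 kPa
  T = 347.9 K: ΣzᵢPᵢˢᵃᵗ = 236.34 kPa
Interpolating between 345.8 K and 347.9 K gives T ≈ 346.3 K.

T = 346.3 K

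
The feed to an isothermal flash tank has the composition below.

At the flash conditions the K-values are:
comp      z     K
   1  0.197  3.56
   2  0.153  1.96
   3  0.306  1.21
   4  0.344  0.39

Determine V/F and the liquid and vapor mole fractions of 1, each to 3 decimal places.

V/F = 0.631, x_1 = 0.075, y_1 = 0.268

Newton iteration, V/F⁰ = 0.5:
  V/F = 0.500: g = 0.0767, g' = -0.589 → V/F = 0.630
  V/F = 0.630: g = 0.0004, g' = -0.592 → V/F = 0.631
Converged at V/F = 0.631.
Compositions from xᵢ = zᵢ/(1+V/F(Kᵢ−1)), yᵢ = Kᵢxᵢ:
  1: x = 0.075, y = 0.268
  2: x = 0.095, y = 0.187
  3: x = 0.270, y = 0.327
  4: x = 0.559, y = 0.218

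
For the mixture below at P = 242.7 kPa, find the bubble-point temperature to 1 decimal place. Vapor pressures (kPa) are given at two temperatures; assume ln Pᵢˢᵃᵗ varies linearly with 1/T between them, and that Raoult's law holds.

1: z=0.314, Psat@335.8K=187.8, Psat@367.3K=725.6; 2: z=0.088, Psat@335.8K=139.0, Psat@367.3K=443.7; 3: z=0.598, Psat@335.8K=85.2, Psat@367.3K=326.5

T = 351.4 K

Bubble-point temperature: ΣzᵢPᵢˢᵃᵗ(T) = P. Interpolate ln Pᵢˢᵃᵗ = aᵢ + bᵢ/T.
  T = 335.8 K: ΣzᵢPᵢˢᵃᵗ = 122.15 kPa
  T = 367.3 K: ΣzᵢPᵢˢᵃᵗ = 462.13 kPa
  T = 351.6 K: ΣzᵢPᵢˢᵃᵗ = 245.21 kPa
  T = 343.7 K: ΣzᵢPᵢˢᵃᵗ = 174.44 kPa
  T = 347.6 K: ΣzᵢPᵢˢᵃᵗ = 206.77 kPa
  T = 349.6 K: ΣzᵢPᵢˢᵃᵗ = 225.28 kPa
  T = 350.6 K: ΣzᵢPᵢˢᵃᵗ = 235.06 kPa
Interpolating between 350.6 K and 351.6 K gives T ≈ 351.4 K.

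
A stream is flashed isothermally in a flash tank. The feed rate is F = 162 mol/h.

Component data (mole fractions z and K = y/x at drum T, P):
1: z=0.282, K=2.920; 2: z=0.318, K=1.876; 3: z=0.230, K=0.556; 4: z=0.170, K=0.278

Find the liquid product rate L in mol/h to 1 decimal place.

L = 47.0 mol/h

Material balance + equilibrium reduce to Σ zᵢ(Kᵢ−1)/(1+ψ(Kᵢ−1)) = 0.
g(0) = ΣzᵢKᵢ − 1 = 0.595 and g(1) = 1 − Σzᵢ/Kᵢ = -0.291, so a root lies in (0, 1).
Newton iteration, ψ⁰ = 0.66:
  ψ = 0.660: g = 0.0364, g' = -0.714 → ψ = 0.711
  ψ = 0.711: g = -0.0008, g' = -0.749 → ψ = 0.710
Converged at ψ = 0.710.
Then V = ψ·F = 0.7099·162 = 115.0 mol/h and L = F − V = 47.0 mol/h.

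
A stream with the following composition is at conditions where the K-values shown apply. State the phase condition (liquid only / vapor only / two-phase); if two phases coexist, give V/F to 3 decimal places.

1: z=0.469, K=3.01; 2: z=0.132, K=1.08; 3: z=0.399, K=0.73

vapor only

ΣzᵢKᵢ = 1.846; Σzᵢ/Kᵢ = 0.825.
Since Σzᵢ/Kᵢ < 1 the mixture is above its dew point — single vapor phase.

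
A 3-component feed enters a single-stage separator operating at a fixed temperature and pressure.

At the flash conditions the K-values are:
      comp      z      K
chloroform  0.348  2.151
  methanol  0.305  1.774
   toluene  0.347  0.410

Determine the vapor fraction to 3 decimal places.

ψ = 0.745

Rachford–Rice: g(ψ) = Σ zᵢ(Kᵢ−1)/(1+ψ(Kᵢ−1)) = 0.
g(0) = ΣzᵢKᵢ − 1 = 0.432 and g(1) = 1 − Σzᵢ/Kᵢ = -0.180, so a root lies in (0, 1).
Newton iteration, ψ⁰ = 0.5:
  ψ = 0.500: g = 0.1340, g' = -0.524 → ψ = 0.756
  ψ = 0.756: g = -0.0064, g' = -0.598 → ψ = 0.745
Converged at ψ = 0.745.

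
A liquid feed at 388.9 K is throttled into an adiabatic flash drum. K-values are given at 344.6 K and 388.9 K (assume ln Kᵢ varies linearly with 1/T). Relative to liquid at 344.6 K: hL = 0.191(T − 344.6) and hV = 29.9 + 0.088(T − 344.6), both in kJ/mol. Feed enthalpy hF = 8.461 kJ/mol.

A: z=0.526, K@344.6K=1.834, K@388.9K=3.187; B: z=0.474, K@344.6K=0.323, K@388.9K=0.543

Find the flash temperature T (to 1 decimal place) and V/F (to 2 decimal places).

T = 347.4 K, V/F = 0.27

Adiabatic flash: solve Rachford–Rice at each trial T, then check hF = ψ·hV(T) + (1−ψ)·hL(T).
  T = 344.6 K: K = (1.834, 0.323), RR gives ψ = 0.209, H_out = 6.237 kJ/mol
  T = 388.9 K: K = (3.187, 0.543), RR gives ψ = 0.934, H_out = 32.132 kJ/mol
  T = 366.8 K: K = (2.460, 0.426), RR gives ψ = 0.591, H_out = 20.564 kJ/mol
  T = 355.7 K: K = (2.134, 0.372), RR gives ψ = 0.420, H_out = 14.199 kJ/mol
  T = 350.1 K: K = (1.979, 0.347), RR gives ψ = 0.321, H_out = 10.480 kJ/mol
  T = 347.4 K: K = (1.907, 0.335), RR gives ψ = 0.269, H_out = 8.487 kJ/mol
  T = 346.0 K: K = (1.870, 0.329), RR gives ψ = 0.239, H_out = 7.388 kJ/mol
Linear interpolation between T = 346.0 (H_out = 7.388) and T = 347.4 (H_out = 8.487) on hF = 8.461 gives T ≈ 347.4 K, at which ψ = 0.27.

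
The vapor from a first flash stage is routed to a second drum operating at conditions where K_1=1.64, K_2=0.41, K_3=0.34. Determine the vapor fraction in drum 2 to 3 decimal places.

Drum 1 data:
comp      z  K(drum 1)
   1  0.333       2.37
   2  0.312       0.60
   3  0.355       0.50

V/F (drum 2) = 0.303

Drum 1:
Let ψ₁ = V/F and solve Σ zᵢ(Kᵢ−1)/(1+ψ₁(Kᵢ−1)) = 0.
Check two-phase: ΣzᵢKᵢ = 1.154 > 1 and Σzᵢ/Kᵢ = 1.371 > 1, so g(0) = 0.154 > 0 and g(1) = -0.371 < 0.
Newton–Raphson from ψ₁ = 0.5:
  ψ₁ = 0.500: g = -0.1219, g' = -0.456 → ψ₁ = 0.233
  ψ₁ = 0.233: g = 0.0075, g' = -0.534 → ψ₁ = 0.247
Converged at ψ₁ = 0.247.
Drum-1 compositions:
  1: x = 0.249, y = 0.590
  2: x = 0.346, y = 0.208
  3: x = 0.405, y = 0.202
Drum-2 feed = drum-1 vapor: z₂ = (0.5898, 0.2077, 0.2025).
Drum 2:
Let ψ₂ = V/F and solve Σ zᵢ(Kᵢ−1)/(1+ψ₂(Kᵢ−1)) = 0.
Feasibility: ΣzᵢKᵢ = 1.121, Σzᵢ/Kᵢ = 1.462 — both > 1, two phases present.
Newton iteration, ψ₂⁰ = 0.5:
  ψ₂ = 0.500: g = -0.0873, g' = -0.481 → ψ₂ = 0.318
  ψ₂ = 0.318: g = -0.0065, g' = -0.418 → ψ₂ = 0.303
Converged at ψ₂ = 0.303.
  1: x = 0.494, y = 0.810
  2: x = 0.253, y = 0.104
  3: x = 0.253, y = 0.086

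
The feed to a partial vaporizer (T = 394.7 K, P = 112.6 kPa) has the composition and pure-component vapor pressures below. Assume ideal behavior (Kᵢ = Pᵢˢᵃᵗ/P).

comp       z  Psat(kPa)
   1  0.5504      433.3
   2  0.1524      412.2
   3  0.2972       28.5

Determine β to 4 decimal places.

β = 0.8350

Raoult's law: Kᵢ = Pᵢˢᵃᵗ/P = Pᵢˢᵃᵗ/112.6.
  K_1 = 433.3/112.6 = 3.848135, K_2 = 412.2/112.6 = 3.660746, K_3 = 28.5/112.6 = 0.253108
Iterate (Newton) starting at β = 0.44:
  β = 0.4400: g = 0.55190, g' = -1.4762 → β = 0.8139
  β = 0.8139: g = 0.03449, g' = -1.5914 → β = 0.8355
  β = 0.8355: g = -0.00080, g' = -1.6678 → β = 0.8350
Converged at β = 0.8350.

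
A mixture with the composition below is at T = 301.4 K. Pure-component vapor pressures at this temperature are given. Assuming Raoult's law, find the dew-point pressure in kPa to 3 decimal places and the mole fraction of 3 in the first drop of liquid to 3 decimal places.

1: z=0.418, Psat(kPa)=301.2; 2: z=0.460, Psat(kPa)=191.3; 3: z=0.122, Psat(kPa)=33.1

At the dew point ψ → 1, so Σzᵢ/Kᵢ = 1 with Kᵢ = Pᵢˢᵃᵗ/P ⇒ 1/P = Σzᵢ/Pᵢˢᵃᵗ.
1/P = 0.418/301.2 + 0.460/191.3 + 0.122/33.1 = 0.007478 ⇒ P = 133.722 kPa
xᵢ = zᵢP/Pᵢˢᵃᵗ ⇒ x_3 = 0.122·133.722/33.1 = 0.493

Pdew = 133.722 kPa, x_3 = 0.493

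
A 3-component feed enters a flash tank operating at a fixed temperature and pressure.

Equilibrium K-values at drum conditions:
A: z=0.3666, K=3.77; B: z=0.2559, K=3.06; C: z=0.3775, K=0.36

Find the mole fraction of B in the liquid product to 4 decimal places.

x_B = 0.0953

Rachford–Rice: g(β) = Σ zᵢ(Kᵢ−1)/(1+β(Kᵢ−1)) = 0.
g(0) = ΣzᵢKᵢ − 1 = 1.3010 and g(1) = 1 − Σzᵢ/Kᵢ = -0.2295, so a root lies in (0, 1).
Iterate (Newton) starting at β = 0.5:
  β = 0.5000: g = 0.33017, g' = -1.0924 → β = 0.8022
  β = 0.8022: g = 0.01735, g' = -1.0784 → β = 0.8183
  β = 0.8183: g = -0.00014, g' = -1.0958 → β = 0.8182
Converged at β = 0.8182.
Compositions from xᵢ = zᵢ/(1+β(Kᵢ−1)), yᵢ = Kᵢxᵢ:
  A: x = 0.1122, y = 0.4231
  B: x = 0.0953, y = 0.2916
  C: x = 0.7925, y = 0.2853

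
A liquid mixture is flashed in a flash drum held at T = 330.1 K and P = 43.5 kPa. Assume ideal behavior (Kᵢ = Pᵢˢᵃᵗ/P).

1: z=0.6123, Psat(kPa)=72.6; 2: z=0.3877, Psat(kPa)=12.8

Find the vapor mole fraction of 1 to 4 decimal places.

Raoult's law: Kᵢ = Pᵢˢᵃᵗ/P = Pᵢˢᵃᵗ/43.5.
  K_1 = 72.6/43.5 = 1.668966, K_2 = 12.8/43.5 = 0.294253
Let ψ = V/F and solve Σ zᵢ(Kᵢ−1)/(1+ψ(Kᵢ−1)) = 0.
g(0) = ΣzᵢKᵢ − 1 = 0.1360 and g(1) = 1 − Σzᵢ/Kᵢ = -0.6844, so a root lies in (0, 1).
Newton–Raphson from ψ = 0.55:
  ψ = 0.5500: g = -0.14777, g' = -0.6623 → ψ = 0.3269
  ψ = 0.3269: g = -0.01956, g' = -0.5108 → ψ = 0.2886
  ψ = 0.2886: g = -0.00027, g' = -0.4970 → ψ = 0.2880
Converged at ψ = 0.2880.
Compositions from xᵢ = zᵢ/(1+ψ(Kᵢ−1)), yᵢ = Kᵢxᵢ:
  1: x = 0.5134, y = 0.8568
  2: x = 0.4866, y = 0.1432

y_1 = 0.8568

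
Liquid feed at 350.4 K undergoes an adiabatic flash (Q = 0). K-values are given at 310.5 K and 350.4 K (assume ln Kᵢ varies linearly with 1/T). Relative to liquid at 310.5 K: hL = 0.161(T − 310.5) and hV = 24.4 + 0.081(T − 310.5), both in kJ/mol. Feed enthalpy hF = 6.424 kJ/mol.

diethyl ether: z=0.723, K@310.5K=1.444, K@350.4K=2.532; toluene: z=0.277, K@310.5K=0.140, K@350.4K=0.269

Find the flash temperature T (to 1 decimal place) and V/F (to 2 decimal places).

Adiabatic flash: solve Rachford–Rice at each trial T, then check hF = ψ·hV(T) + (1−ψ)·hL(T).
  T = 310.5 K: K = (1.444, 0.140), RR gives ψ = 0.217, H_out = 5.291 kJ/mol
  T = 350.4 K: K = (2.532, 0.269), RR gives ψ = 0.808, H_out = 23.565 kJ/mol
  T = 330.4 K: K = (1.943, 0.198), RR gives ψ = 0.608, H_out = 17.063 kJ/mol
  T = 320.4 K: K = (1.682, 0.167), RR gives ψ = 0.462, H_out = 12.495 kJ/mol
  T = 315.4 K: K = (1.559, 0.153), RR gives ψ = 0.358, H_out = 9.386 kJ/mol
  T = 312.9 K: K = (1.500, 0.146), RR gives ψ = 0.293, H_out = 7.468 kJ/mol
Linear interpolation between T = 310.5 (H_out = 5.291) and T = 312.9 (H_out = 7.468) on hF = 6.424 gives T ≈ 311.7 K, at which ψ = 0.26.

T = 311.7 K, V/F = 0.26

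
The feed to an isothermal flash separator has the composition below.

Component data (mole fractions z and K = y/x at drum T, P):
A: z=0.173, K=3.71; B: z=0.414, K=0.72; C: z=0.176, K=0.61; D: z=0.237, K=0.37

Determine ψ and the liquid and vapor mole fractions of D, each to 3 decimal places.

ψ = 0.120, x_D = 0.256, y_D = 0.095

Material balance + equilibrium reduce to Σ zᵢ(Kᵢ−1)/(1+ψ(Kᵢ−1)) = 0.
Feasibility: ΣzᵢKᵢ = 1.135, Σzᵢ/Kᵢ = 1.551 — both > 1, two phases present.
Iterate (Newton) starting at ψ = 0.53:
  ψ = 0.530: g = -0.2544, g' = -0.513 → ψ = 0.035
  ψ = 0.035: g = 0.0895, g' = -1.221 → ψ = 0.108
  ψ = 0.108: g = 0.0115, g' = -0.933 → ψ = 0.120
Converged at ψ = 0.120.
Compositions from xᵢ = zᵢ/(1+ψ(Kᵢ−1)), yᵢ = Kᵢxᵢ:
  A: x = 0.130, y = 0.484
  B: x = 0.428, y = 0.308
  C: x = 0.185, y = 0.113
  D: x = 0.256, y = 0.095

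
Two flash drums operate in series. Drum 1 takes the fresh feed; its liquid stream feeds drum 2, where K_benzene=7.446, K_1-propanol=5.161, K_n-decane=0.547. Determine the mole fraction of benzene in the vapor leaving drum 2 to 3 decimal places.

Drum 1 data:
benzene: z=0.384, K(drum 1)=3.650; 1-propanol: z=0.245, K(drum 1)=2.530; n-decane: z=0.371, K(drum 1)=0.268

Drum 1:
Material balance + equilibrium reduce to Σ zᵢ(Kᵢ−1)/(1+ψ₁(Kᵢ−1)) = 0.
g(0) = ΣzᵢKᵢ − 1 = 1.121 and g(1) = 1 − Σzᵢ/Kᵢ = -0.586, so a root lies in (0, 1).
Iterate (Newton) starting at ψ₁ = 0.57:
  ψ₁ = 0.570: g = 0.1396, g' = -1.177 → ψ₁ = 0.689
  ψ₁ = 0.689: g = -0.0048, g' = -1.282 → ψ₁ = 0.685
Converged at ψ₁ = 0.685.
Drum-1 compositions:
  benzene: x = 0.136, y = 0.498
  1-propanol: x = 0.120, y = 0.303
  n-decane: x = 0.744, y = 0.199
Drum-2 feed = drum-1 liquid: z₂ = (0.1364, 0.1196, 0.7439).
Drum 2:
Let ψ₂ = V/F and solve Σ zᵢ(Kᵢ−1)/(1+ψ₂(Kᵢ−1)) = 0.
g(0) = ΣzᵢKᵢ − 1 = 1.040 and g(1) = 1 − Σzᵢ/Kᵢ = -0.402, so a root lies in (0, 1).
Iterate (Newton) starting at ψ₂ = 0.62:
  ψ₂ = 0.620: g = -0.1536, g' = -0.684 → ψ₂ = 0.395
  ψ₂ = 0.395: g = 0.0254, g' = -0.973 → ψ₂ = 0.422
Converged at ψ₂ = 0.422.
  benzene: x = 0.037, y = 0.273
  1-propanol: x = 0.043, y = 0.224
  n-decane: x = 0.920, y = 0.503

y_benzene (drum 2) = 0.273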